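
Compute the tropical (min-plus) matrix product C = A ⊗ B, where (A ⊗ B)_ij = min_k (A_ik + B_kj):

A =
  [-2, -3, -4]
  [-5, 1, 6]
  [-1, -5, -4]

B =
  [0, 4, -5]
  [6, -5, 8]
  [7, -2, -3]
A ⊗ B =
  [-2, -8, -7]
  [-5, -4, -10]
  [-1, -10, -7]

Apply the min-plus product entry-by-entry:
  C[0][0] = min over k of (A[0][0] + B[0][0] = -2 + 0 = -2, A[0][1] + B[1][0] = -3 + 6 = 3, A[0][2] + B[2][0] = -4 + 7 = 3) = -2 (attained at k = 0)
  C[0][1] = min over k of (A[0][0] + B[0][1] = -2 + 4 = 2, A[0][1] + B[1][1] = -3 + -5 = -8, A[0][2] + B[2][1] = -4 + -2 = -6) = -8 (attained at k = 1)
  C[0][2] = min over k of (A[0][0] + B[0][2] = -2 + -5 = -7, A[0][1] + B[1][2] = -3 + 8 = 5, A[0][2] + B[2][2] = -4 + -3 = -7) = -7 (attained at k = 0)
  C[1][0] = min over k of (A[1][0] + B[0][0] = -5 + 0 = -5, A[1][1] + B[1][0] = 1 + 6 = 7, A[1][2] + B[2][0] = 6 + 7 = 13) = -5 (attained at k = 0)
  C[1][1] = min over k of (A[1][0] + B[0][1] = -5 + 4 = -1, A[1][1] + B[1][1] = 1 + -5 = -4, A[1][2] + B[2][1] = 6 + -2 = 4) = -4 (attained at k = 1)
  C[1][2] = min over k of (A[1][0] + B[0][2] = -5 + -5 = -10, A[1][1] + B[1][2] = 1 + 8 = 9, A[1][2] + B[2][2] = 6 + -3 = 3) = -10 (attained at k = 0)
  C[2][0] = min over k of (A[2][0] + B[0][0] = -1 + 0 = -1, A[2][1] + B[1][0] = -5 + 6 = 1, A[2][2] + B[2][0] = -4 + 7 = 3) = -1 (attained at k = 0)
  C[2][1] = min over k of (A[2][0] + B[0][1] = -1 + 4 = 3, A[2][1] + B[1][1] = -5 + -5 = -10, A[2][2] + B[2][1] = -4 + -2 = -6) = -10 (attained at k = 1)
  C[2][2] = min over k of (A[2][0] + B[0][2] = -1 + -5 = -6, A[2][1] + B[1][2] = -5 + 8 = 3, A[2][2] + B[2][2] = -4 + -3 = -7) = -7 (attained at k = 2)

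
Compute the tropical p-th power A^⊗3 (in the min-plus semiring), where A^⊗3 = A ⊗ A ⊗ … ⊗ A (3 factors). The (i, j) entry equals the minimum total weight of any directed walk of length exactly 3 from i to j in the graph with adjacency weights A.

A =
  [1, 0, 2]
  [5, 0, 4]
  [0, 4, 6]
A^⊗3 =
  [3, 0, 4]
  [4, 0, 4]
  [2, 0, 3]

Each entry (A^⊗3)_ij equals the minimum over all length-3 walks i = v_0 → v_1 → … → v_3 = j of Σ_t A[v_t][v_{t+1}]. For example, for (i, j) = (0, 2) we minimise over 9 possible intermediate vertex sequences; the minimum is 4, attained along the walk 0 → 0 → 0 → 2.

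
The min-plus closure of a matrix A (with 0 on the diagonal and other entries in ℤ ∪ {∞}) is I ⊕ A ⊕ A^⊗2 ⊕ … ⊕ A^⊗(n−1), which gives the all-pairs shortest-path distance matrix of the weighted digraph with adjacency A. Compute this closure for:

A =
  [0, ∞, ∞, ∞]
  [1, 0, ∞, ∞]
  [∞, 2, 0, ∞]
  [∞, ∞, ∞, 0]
Closure =
  [0, ∞, ∞, ∞]
  [1, 0, ∞, ∞]
  [3, 2, 0, ∞]
  [∞, ∞, ∞, 0]

This is the Floyd-Warshall all-pairs shortest-path computation. For each intermediate vertex k = 0, 1, …, 3, update dist[i][j] ← min(dist[i][j], dist[i][k] + dist[k][j]). The final matrix gives, for each (i, j), the minimum total weight of any directed path from i to j (possibly empty when i = j).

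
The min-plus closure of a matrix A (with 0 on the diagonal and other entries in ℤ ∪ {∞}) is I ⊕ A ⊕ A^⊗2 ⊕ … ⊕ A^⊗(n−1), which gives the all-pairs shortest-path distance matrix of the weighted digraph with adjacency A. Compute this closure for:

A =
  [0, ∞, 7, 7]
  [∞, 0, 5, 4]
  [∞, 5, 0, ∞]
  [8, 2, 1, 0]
Closure =
  [0, 9, 7, 7]
  [12, 0, 5, 4]
  [17, 5, 0, 9]
  [8, 2, 1, 0]

This is the Floyd-Warshall all-pairs shortest-path computation. For each intermediate vertex k = 0, 1, …, 3, update dist[i][j] ← min(dist[i][j], dist[i][k] + dist[k][j]). The final matrix gives, for each (i, j), the minimum total weight of any directed path from i to j (possibly empty when i = j).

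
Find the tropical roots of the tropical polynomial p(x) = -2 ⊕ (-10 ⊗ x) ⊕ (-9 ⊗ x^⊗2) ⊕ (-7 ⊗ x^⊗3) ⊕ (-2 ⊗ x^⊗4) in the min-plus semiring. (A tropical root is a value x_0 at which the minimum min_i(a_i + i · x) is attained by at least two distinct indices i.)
Roots: {-5, -2, -1, 8}

Each tropical root is a break point of the lower envelope of the lines y = a_i + i · x (there are 5 lines, with slopes 0, 1, ..., 4). Only the lines that attain the minimum somewhere contribute to roots; other lines are dominated. Here the surviving (envelope) indices are i = 4, i = 3, i = 2, i = 1, i = 0.
Intersections between consecutive envelope lines give the roots: for adjacent envelope indices i < j the intersection is x = (a_i − a_j) / (j − i). Reading off the sorted break points: {-5, -2, -1, 8}.
Verification: at each break x_0, at least two indices attain the minimum of min_i(a_i + i · x_0).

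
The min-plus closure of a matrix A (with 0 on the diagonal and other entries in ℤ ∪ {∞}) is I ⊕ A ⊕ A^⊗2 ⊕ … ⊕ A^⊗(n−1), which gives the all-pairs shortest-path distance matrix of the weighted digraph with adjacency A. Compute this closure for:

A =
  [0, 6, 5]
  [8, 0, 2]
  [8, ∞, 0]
Closure =
  [0, 6, 5]
  [8, 0, 2]
  [8, 14, 0]

This is the Floyd-Warshall all-pairs shortest-path computation. For each intermediate vertex k = 0, 1, …, 2, update dist[i][j] ← min(dist[i][j], dist[i][k] + dist[k][j]). The final matrix gives, for each (i, j), the minimum total weight of any directed path from i to j (possibly empty when i = j).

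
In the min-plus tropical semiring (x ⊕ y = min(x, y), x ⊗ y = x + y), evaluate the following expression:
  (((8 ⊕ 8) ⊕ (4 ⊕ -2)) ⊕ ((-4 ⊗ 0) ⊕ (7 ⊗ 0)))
(((8 ⊕ 8) ⊕ (4 ⊕ -2)) ⊕ ((-4 ⊗ 0) ⊕ (7 ⊗ 0))) = -4

Expand innermost to outermost. Recall ⊕ takes the minimum of its arguments and ⊗ takes their sum. Working out the expression (((8 ⊕ 8) ⊕ (4 ⊕ -2)) ⊕ ((-4 ⊗ 0) ⊕ (7 ⊗ 0))) gives -4.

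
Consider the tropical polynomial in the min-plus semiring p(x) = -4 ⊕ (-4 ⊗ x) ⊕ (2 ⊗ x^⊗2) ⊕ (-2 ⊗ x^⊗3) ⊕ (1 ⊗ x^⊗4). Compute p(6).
p(6) = -4

A tropical monomial a ⊗ x^⊗i evaluates to a + i · x. Evaluating each term at x = 6:
  Term 0 contributes -4 + 0 · 6 = -4
  Term 1 contributes -4 + 1 · 6 = 2
  Term 2 contributes 2 + 2 · 6 = 14
  Term 3 contributes -2 + 3 · 6 = 16
  Term 4 contributes 1 + 4 · 6 = 25
p(6) = ⊕ of these = min[-4, 2, 14, 16, 25] = -4.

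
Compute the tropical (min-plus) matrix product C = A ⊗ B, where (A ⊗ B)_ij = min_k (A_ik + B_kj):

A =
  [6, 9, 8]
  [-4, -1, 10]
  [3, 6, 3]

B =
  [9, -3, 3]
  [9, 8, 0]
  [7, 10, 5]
A ⊗ B =
  [15, 3, 9]
  [5, -7, -1]
  [10, 0, 6]

Apply the min-plus product entry-by-entry:
  C[0][0] = min over k of (A[0][0] + B[0][0] = 6 + 9 = 15, A[0][1] + B[1][0] = 9 + 9 = 18, A[0][2] + B[2][0] = 8 + 7 = 15) = 15 (attained at k = 0)
  C[0][1] = min over k of (A[0][0] + B[0][1] = 6 + -3 = 3, A[0][1] + B[1][1] = 9 + 8 = 17, A[0][2] + B[2][1] = 8 + 10 = 18) = 3 (attained at k = 0)
  C[0][2] = min over k of (A[0][0] + B[0][2] = 6 + 3 = 9, A[0][1] + B[1][2] = 9 + 0 = 9, A[0][2] + B[2][2] = 8 + 5 = 13) = 9 (attained at k = 0)
  C[1][0] = min over k of (A[1][0] + B[0][0] = -4 + 9 = 5, A[1][1] + B[1][0] = -1 + 9 = 8, A[1][2] + B[2][0] = 10 + 7 = 17) = 5 (attained at k = 0)
  C[1][1] = min over k of (A[1][0] + B[0][1] = -4 + -3 = -7, A[1][1] + B[1][1] = -1 + 8 = 7, A[1][2] + B[2][1] = 10 + 10 = 20) = -7 (attained at k = 0)
  C[1][2] = min over k of (A[1][0] + B[0][2] = -4 + 3 = -1, A[1][1] + B[1][2] = -1 + 0 = -1, A[1][2] + B[2][2] = 10 + 5 = 15) = -1 (attained at k = 0)
  C[2][0] = min over k of (A[2][0] + B[0][0] = 3 + 9 = 12, A[2][1] + B[1][0] = 6 + 9 = 15, A[2][2] + B[2][0] = 3 + 7 = 10) = 10 (attained at k = 2)
  C[2][1] = min over k of (A[2][0] + B[0][1] = 3 + -3 = 0, A[2][1] + B[1][1] = 6 + 8 = 14, A[2][2] + B[2][1] = 3 + 10 = 13) = 0 (attained at k = 0)
  C[2][2] = min over k of (A[2][0] + B[0][2] = 3 + 3 = 6, A[2][1] + B[1][2] = 6 + 0 = 6, A[2][2] + B[2][2] = 3 + 5 = 8) = 6 (attained at k = 0)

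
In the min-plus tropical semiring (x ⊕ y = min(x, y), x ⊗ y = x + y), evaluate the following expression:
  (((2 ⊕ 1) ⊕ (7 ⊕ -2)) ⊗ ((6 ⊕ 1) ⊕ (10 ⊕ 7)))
(((2 ⊕ 1) ⊕ (7 ⊕ -2)) ⊗ ((6 ⊕ 1) ⊕ (10 ⊕ 7))) = -1

Expand innermost to outermost. Recall ⊕ takes the minimum of its arguments and ⊗ takes their sum. Working out the expression (((2 ⊕ 1) ⊕ (7 ⊕ -2)) ⊗ ((6 ⊕ 1) ⊕ (10 ⊕ 7))) gives -1.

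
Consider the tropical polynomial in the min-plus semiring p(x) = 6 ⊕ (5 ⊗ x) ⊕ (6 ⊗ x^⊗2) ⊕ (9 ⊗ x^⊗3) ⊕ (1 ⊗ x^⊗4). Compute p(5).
p(5) = 6

A tropical monomial a ⊗ x^⊗i evaluates to a + i · x. Evaluating each term at x = 5:
  Term 0 contributes 6 + 0 · 5 = 6
  Term 1 contributes 5 + 1 · 5 = 10
  Term 2 contributes 6 + 2 · 5 = 16
  Term 3 contributes 9 + 3 · 5 = 24
  Term 4 contributes 1 + 4 · 5 = 21
p(5) = ⊕ of these = min[6, 10, 16, 24, 21] = 6.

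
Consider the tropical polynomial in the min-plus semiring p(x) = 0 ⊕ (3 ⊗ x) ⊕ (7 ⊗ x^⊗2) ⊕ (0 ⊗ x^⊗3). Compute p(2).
p(2) = 0

A tropical monomial a ⊗ x^⊗i evaluates to a + i · x. Evaluating each term at x = 2:
  Term 0 contributes 0 + 0 · 2 = 0
  Term 1 contributes 3 + 1 · 2 = 5
  Term 2 contributes 7 + 2 · 2 = 11
  Term 3 contributes 0 + 3 · 2 = 6
p(2) = ⊕ of these = min[0, 5, 11, 6] = 0.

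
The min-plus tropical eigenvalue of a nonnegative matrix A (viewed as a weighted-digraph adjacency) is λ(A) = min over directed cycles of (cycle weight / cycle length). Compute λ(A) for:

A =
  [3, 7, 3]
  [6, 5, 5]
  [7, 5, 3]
λ(A) = 3

Enumerate directed cycles and compute their means (weight / length). Sample:
  cycle 0 → 0: weight = 3, length = 1, mean = 3/1 ≈ 3.000
  cycle 1 → 1: weight = 5, length = 1, mean = 5/1 ≈ 5.000
  cycle 2 → 2: weight = 3, length = 1, mean = 3/1 ≈ 3.000
  cycle 0 → 1 → 0: weight = 13, length = 2, mean = 13/2 ≈ 6.500
  cycle 0 → 2 → 0: weight = 10, length = 2, mean = 10/2 ≈ 5.000
  cycle 1 → 0 → 1: weight = 13, length = 2, mean = 13/2 ≈ 6.500
Minimum mean = 3.000, attained e.g. along the cycle 0 → 0 with weight 3 and length 1. So λ(A) = 3/1 = 3.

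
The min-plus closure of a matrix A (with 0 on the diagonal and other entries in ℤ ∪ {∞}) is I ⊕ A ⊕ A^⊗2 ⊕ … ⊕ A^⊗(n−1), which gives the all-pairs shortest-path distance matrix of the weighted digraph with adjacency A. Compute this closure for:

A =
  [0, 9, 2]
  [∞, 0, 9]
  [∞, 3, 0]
Closure =
  [0, 5, 2]
  [∞, 0, 9]
  [∞, 3, 0]

This is the Floyd-Warshall all-pairs shortest-path computation. For each intermediate vertex k = 0, 1, …, 2, update dist[i][j] ← min(dist[i][j], dist[i][k] + dist[k][j]). The final matrix gives, for each (i, j), the minimum total weight of any directed path from i to j (possibly empty when i = j).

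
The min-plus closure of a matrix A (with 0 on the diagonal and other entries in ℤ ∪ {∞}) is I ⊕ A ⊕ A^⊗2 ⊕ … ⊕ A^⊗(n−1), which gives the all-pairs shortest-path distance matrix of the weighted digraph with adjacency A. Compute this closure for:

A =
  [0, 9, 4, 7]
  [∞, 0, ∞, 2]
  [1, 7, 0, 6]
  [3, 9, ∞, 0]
Closure =
  [0, 9, 4, 7]
  [5, 0, 9, 2]
  [1, 7, 0, 6]
  [3, 9, 7, 0]

This is the Floyd-Warshall all-pairs shortest-path computation. For each intermediate vertex k = 0, 1, …, 3, update dist[i][j] ← min(dist[i][j], dist[i][k] + dist[k][j]). The final matrix gives, for each (i, j), the minimum total weight of any directed path from i to j (possibly empty when i = j).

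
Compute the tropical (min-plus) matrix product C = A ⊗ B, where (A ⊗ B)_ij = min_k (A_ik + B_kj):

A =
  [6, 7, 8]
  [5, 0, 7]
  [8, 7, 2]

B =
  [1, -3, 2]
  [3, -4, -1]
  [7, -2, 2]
A ⊗ B =
  [7, 3, 6]
  [3, -4, -1]
  [9, 0, 4]

Apply the min-plus product entry-by-entry:
  C[0][0] = min over k of (A[0][0] + B[0][0] = 6 + 1 = 7, A[0][1] + B[1][0] = 7 + 3 = 10, A[0][2] + B[2][0] = 8 + 7 = 15) = 7 (attained at k = 0)
  C[0][1] = min over k of (A[0][0] + B[0][1] = 6 + -3 = 3, A[0][1] + B[1][1] = 7 + -4 = 3, A[0][2] + B[2][1] = 8 + -2 = 6) = 3 (attained at k = 0)
  C[0][2] = min over k of (A[0][0] + B[0][2] = 6 + 2 = 8, A[0][1] + B[1][2] = 7 + -1 = 6, A[0][2] + B[2][2] = 8 + 2 = 10) = 6 (attained at k = 1)
  C[1][0] = min over k of (A[1][0] + B[0][0] = 5 + 1 = 6, A[1][1] + B[1][0] = 0 + 3 = 3, A[1][2] + B[2][0] = 7 + 7 = 14) = 3 (attained at k = 1)
  C[1][1] = min over k of (A[1][0] + B[0][1] = 5 + -3 = 2, A[1][1] + B[1][1] = 0 + -4 = -4, A[1][2] + B[2][1] = 7 + -2 = 5) = -4 (attained at k = 1)
  C[1][2] = min over k of (A[1][0] + B[0][2] = 5 + 2 = 7, A[1][1] + B[1][2] = 0 + -1 = -1, A[1][2] + B[2][2] = 7 + 2 = 9) = -1 (attained at k = 1)
  C[2][0] = min over k of (A[2][0] + B[0][0] = 8 + 1 = 9, A[2][1] + B[1][0] = 7 + 3 = 10, A[2][2] + B[2][0] = 2 + 7 = 9) = 9 (attained at k = 0)
  C[2][1] = min over k of (A[2][0] + B[0][1] = 8 + -3 = 5, A[2][1] + B[1][1] = 7 + -4 = 3, A[2][2] + B[2][1] = 2 + -2 = 0) = 0 (attained at k = 2)
  C[2][2] = min over k of (A[2][0] + B[0][2] = 8 + 2 = 10, A[2][1] + B[1][2] = 7 + -1 = 6, A[2][2] + B[2][2] = 2 + 2 = 4) = 4 (attained at k = 2)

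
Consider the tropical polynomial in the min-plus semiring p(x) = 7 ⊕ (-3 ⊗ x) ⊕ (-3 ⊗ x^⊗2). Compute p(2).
p(2) = -1

A tropical monomial a ⊗ x^⊗i evaluates to a + i · x. Evaluating each term at x = 2:
  Term 0 contributes 7 + 0 · 2 = 7
  Term 1 contributes -3 + 1 · 2 = -1
  Term 2 contributes -3 + 2 · 2 = 1
p(2) = ⊕ of these = min[7, -1, 1] = -1.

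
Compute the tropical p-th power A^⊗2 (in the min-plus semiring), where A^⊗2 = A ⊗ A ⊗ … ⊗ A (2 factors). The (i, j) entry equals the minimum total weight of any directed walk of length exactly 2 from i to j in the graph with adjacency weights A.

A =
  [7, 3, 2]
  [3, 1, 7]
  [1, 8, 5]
A^⊗2 =
  [3, 4, 7]
  [4, 2, 5]
  [6, 4, 3]

Each entry (A^⊗2)_ij equals the minimum over all length-2 walks i = v_0 → v_1 → … → v_2 = j of Σ_t A[v_t][v_{t+1}]. For example, for (i, j) = (0, 2) we minimise over 3 possible intermediate vertex sequences; the minimum is 7, attained along the walk 0 → 2 → 2.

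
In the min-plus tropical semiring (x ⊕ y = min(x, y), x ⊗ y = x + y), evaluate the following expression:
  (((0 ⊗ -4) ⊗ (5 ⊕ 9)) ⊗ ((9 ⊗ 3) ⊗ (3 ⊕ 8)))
(((0 ⊗ -4) ⊗ (5 ⊕ 9)) ⊗ ((9 ⊗ 3) ⊗ (3 ⊕ 8))) = 16

Expand innermost to outermost. Recall ⊕ takes the minimum of its arguments and ⊗ takes their sum. Working out the expression (((0 ⊗ -4) ⊗ (5 ⊕ 9)) ⊗ ((9 ⊗ 3) ⊗ (3 ⊕ 8))) gives 16.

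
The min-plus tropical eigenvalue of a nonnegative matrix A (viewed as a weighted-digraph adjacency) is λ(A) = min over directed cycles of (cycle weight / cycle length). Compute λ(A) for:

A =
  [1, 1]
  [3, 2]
λ(A) = 1

Enumerate directed cycles and compute their means (weight / length). Sample:
  cycle 0 → 0: weight = 1, length = 1, mean = 1/1 ≈ 1.000
  cycle 1 → 1: weight = 2, length = 1, mean = 2/1 ≈ 2.000
  cycle 0 → 1 → 0: weight = 4, length = 2, mean = 4/2 ≈ 2.000
  cycle 1 → 0 → 1: weight = 4, length = 2, mean = 4/2 ≈ 2.000
Minimum mean = 1.000, attained e.g. along the cycle 0 → 0 with weight 1 and length 1. So λ(A) = 1/1 = 1.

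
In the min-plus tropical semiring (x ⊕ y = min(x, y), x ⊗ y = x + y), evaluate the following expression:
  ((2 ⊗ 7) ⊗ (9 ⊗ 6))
((2 ⊗ 7) ⊗ (9 ⊗ 6)) = 24

Expand innermost to outermost. Recall ⊕ takes the minimum of its arguments and ⊗ takes their sum. Working out the expression ((2 ⊗ 7) ⊗ (9 ⊗ 6)) gives 24.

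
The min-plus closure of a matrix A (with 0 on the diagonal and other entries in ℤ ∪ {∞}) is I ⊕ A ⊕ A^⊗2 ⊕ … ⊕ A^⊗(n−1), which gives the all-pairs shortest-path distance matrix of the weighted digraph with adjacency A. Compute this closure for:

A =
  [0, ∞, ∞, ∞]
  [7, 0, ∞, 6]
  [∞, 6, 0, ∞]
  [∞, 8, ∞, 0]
Closure =
  [0, ∞, ∞, ∞]
  [7, 0, ∞, 6]
  [13, 6, 0, 12]
  [15, 8, ∞, 0]

This is the Floyd-Warshall all-pairs shortest-path computation. For each intermediate vertex k = 0, 1, …, 3, update dist[i][j] ← min(dist[i][j], dist[i][k] + dist[k][j]). The final matrix gives, for each (i, j), the minimum total weight of any directed path from i to j (possibly empty when i = j).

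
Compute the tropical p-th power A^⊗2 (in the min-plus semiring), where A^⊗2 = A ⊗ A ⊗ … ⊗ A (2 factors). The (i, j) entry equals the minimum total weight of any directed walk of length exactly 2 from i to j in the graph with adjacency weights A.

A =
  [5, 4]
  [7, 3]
A^⊗2 =
  [10, 7]
  [10, 6]

Each entry (A^⊗2)_ij equals the minimum over all length-2 walks i = v_0 → v_1 → … → v_2 = j of Σ_t A[v_t][v_{t+1}]. For example, for (i, j) = (0, 1) we minimise over 2 possible intermediate vertex sequences; the minimum is 7, attained along the walk 0 → 1 → 1.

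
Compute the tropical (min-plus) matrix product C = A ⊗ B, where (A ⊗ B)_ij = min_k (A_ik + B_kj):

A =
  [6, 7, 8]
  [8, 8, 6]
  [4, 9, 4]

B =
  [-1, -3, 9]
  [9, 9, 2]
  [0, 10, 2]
A ⊗ B =
  [5, 3, 9]
  [6, 5, 8]
  [3, 1, 6]

Apply the min-plus product entry-by-entry:
  C[0][0] = min over k of (A[0][0] + B[0][0] = 6 + -1 = 5, A[0][1] + B[1][0] = 7 + 9 = 16, A[0][2] + B[2][0] = 8 + 0 = 8) = 5 (attained at k = 0)
  C[0][1] = min over k of (A[0][0] + B[0][1] = 6 + -3 = 3, A[0][1] + B[1][1] = 7 + 9 = 16, A[0][2] + B[2][1] = 8 + 10 = 18) = 3 (attained at k = 0)
  C[0][2] = min over k of (A[0][0] + B[0][2] = 6 + 9 = 15, A[0][1] + B[1][2] = 7 + 2 = 9, A[0][2] + B[2][2] = 8 + 2 = 10) = 9 (attained at k = 1)
  C[1][0] = min over k of (A[1][0] + B[0][0] = 8 + -1 = 7, A[1][1] + B[1][0] = 8 + 9 = 17, A[1][2] + B[2][0] = 6 + 0 = 6) = 6 (attained at k = 2)
  C[1][1] = min over k of (A[1][0] + B[0][1] = 8 + -3 = 5, A[1][1] + B[1][1] = 8 + 9 = 17, A[1][2] + B[2][1] = 6 + 10 = 16) = 5 (attained at k = 0)
  C[1][2] = min over k of (A[1][0] + B[0][2] = 8 + 9 = 17, A[1][1] + B[1][2] = 8 + 2 = 10, A[1][2] + B[2][2] = 6 + 2 = 8) = 8 (attained at k = 2)
  C[2][0] = min over k of (A[2][0] + B[0][0] = 4 + -1 = 3, A[2][1] + B[1][0] = 9 + 9 = 18, A[2][2] + B[2][0] = 4 + 0 = 4) = 3 (attained at k = 0)
  C[2][1] = min over k of (A[2][0] + B[0][1] = 4 + -3 = 1, A[2][1] + B[1][1] = 9 + 9 = 18, A[2][2] + B[2][1] = 4 + 10 = 14) = 1 (attained at k = 0)
  C[2][2] = min over k of (A[2][0] + B[0][2] = 4 + 9 = 13, A[2][1] + B[1][2] = 9 + 2 = 11, A[2][2] + B[2][2] = 4 + 2 = 6) = 6 (attained at k = 2)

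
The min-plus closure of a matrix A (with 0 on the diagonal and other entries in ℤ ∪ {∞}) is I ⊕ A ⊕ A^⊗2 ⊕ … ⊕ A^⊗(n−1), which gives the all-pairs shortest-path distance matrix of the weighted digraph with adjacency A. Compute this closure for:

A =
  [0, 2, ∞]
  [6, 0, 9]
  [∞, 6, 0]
Closure =
  [0, 2, 11]
  [6, 0, 9]
  [12, 6, 0]

This is the Floyd-Warshall all-pairs shortest-path computation. For each intermediate vertex k = 0, 1, …, 2, update dist[i][j] ← min(dist[i][j], dist[i][k] + dist[k][j]). The final matrix gives, for each (i, j), the minimum total weight of any directed path from i to j (possibly empty when i = j).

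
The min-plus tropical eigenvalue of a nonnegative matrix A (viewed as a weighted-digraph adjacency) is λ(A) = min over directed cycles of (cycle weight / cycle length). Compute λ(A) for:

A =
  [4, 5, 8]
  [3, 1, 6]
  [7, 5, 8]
λ(A) = 1

Enumerate directed cycles and compute their means (weight / length). Sample:
  cycle 0 → 0: weight = 4, length = 1, mean = 4/1 ≈ 4.000
  cycle 1 → 1: weight = 1, length = 1, mean = 1/1 ≈ 1.000
  cycle 2 → 2: weight = 8, length = 1, mean = 8/1 ≈ 8.000
  cycle 0 → 1 → 0: weight = 8, length = 2, mean = 8/2 ≈ 4.000
  cycle 0 → 2 → 0: weight = 15, length = 2, mean = 15/2 ≈ 7.500
  cycle 1 → 0 → 1: weight = 8, length = 2, mean = 8/2 ≈ 4.000
Minimum mean = 1.000, attained e.g. along the cycle 1 → 1 with weight 1 and length 1. So λ(A) = 1/1 = 1.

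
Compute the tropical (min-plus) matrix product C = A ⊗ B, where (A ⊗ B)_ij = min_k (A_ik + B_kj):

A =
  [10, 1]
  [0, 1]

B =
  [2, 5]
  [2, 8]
A ⊗ B =
  [3, 9]
  [2, 5]

Apply the min-plus product entry-by-entry:
  C[0][0] = min over k of (A[0][0] + B[0][0] = 10 + 2 = 12, A[0][1] + B[1][0] = 1 + 2 = 3) = 3 (attained at k = 1)
  C[0][1] = min over k of (A[0][0] + B[0][1] = 10 + 5 = 15, A[0][1] + B[1][1] = 1 + 8 = 9) = 9 (attained at k = 1)
  C[1][0] = min over k of (A[1][0] + B[0][0] = 0 + 2 = 2, A[1][1] + B[1][0] = 1 + 2 = 3) = 2 (attained at k = 0)
  C[1][1] = min over k of (A[1][0] + B[0][1] = 0 + 5 = 5, A[1][1] + B[1][1] = 1 + 8 = 9) = 5 (attained at k = 0)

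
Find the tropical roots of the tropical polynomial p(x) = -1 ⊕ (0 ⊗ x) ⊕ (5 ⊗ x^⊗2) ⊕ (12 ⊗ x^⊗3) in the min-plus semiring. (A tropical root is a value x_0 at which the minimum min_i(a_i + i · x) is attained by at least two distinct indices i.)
Roots: {-7, -5, -1}

Each tropical root is a break point of the lower envelope of the lines y = a_i + i · x (there are 4 lines, with slopes 0, 1, ..., 3). Only the lines that attain the minimum somewhere contribute to roots; other lines are dominated. Here the surviving (envelope) indices are i = 3, i = 2, i = 1, i = 0.
Intersections between consecutive envelope lines give the roots: for adjacent envelope indices i < j the intersection is x = (a_i − a_j) / (j − i). Reading off the sorted break points: {-7, -5, -1}.
Verification: at each break x_0, at least two indices attain the minimum of min_i(a_i + i · x_0).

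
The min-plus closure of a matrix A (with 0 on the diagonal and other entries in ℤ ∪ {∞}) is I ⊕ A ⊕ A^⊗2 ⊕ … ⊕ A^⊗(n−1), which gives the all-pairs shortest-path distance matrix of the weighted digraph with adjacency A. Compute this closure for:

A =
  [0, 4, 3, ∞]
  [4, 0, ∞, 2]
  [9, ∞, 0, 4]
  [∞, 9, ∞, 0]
Closure =
  [0, 4, 3, 6]
  [4, 0, 7, 2]
  [9, 13, 0, 4]
  [13, 9, 16, 0]

This is the Floyd-Warshall all-pairs shortest-path computation. For each intermediate vertex k = 0, 1, …, 3, update dist[i][j] ← min(dist[i][j], dist[i][k] + dist[k][j]). The final matrix gives, for each (i, j), the minimum total weight of any directed path from i to j (possibly empty when i = j).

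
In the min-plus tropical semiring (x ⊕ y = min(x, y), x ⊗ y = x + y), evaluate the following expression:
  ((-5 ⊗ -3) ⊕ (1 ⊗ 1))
((-5 ⊗ -3) ⊕ (1 ⊗ 1)) = -8

Expand innermost to outermost. Recall ⊕ takes the minimum of its arguments and ⊗ takes their sum. Working out the expression ((-5 ⊗ -3) ⊕ (1 ⊗ 1)) gives -8.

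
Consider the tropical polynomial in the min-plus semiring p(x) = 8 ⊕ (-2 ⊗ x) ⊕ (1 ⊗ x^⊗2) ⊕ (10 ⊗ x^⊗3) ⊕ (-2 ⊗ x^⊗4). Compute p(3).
p(3) = 1

A tropical monomial a ⊗ x^⊗i evaluates to a + i · x. Evaluating each term at x = 3:
  Term 0 contributes 8 + 0 · 3 = 8
  Term 1 contributes -2 + 1 · 3 = 1
  Term 2 contributes 1 + 2 · 3 = 7
  Term 3 contributes 10 + 3 · 3 = 19
  Term 4 contributes -2 + 4 · 3 = 10
p(3) = ⊕ of these = min[8, 1, 7, 19, 10] = 1.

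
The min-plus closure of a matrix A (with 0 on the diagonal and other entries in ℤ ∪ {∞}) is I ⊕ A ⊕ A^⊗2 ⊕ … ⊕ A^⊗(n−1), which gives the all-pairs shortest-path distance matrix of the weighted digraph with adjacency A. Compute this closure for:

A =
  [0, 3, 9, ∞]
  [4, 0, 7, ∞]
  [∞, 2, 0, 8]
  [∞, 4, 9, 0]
Closure =
  [0, 3, 9, 17]
  [4, 0, 7, 15]
  [6, 2, 0, 8]
  [8, 4, 9, 0]

This is the Floyd-Warshall all-pairs shortest-path computation. For each intermediate vertex k = 0, 1, …, 3, update dist[i][j] ← min(dist[i][j], dist[i][k] + dist[k][j]). The final matrix gives, for each (i, j), the minimum total weight of any directed path from i to j (possibly empty when i = j).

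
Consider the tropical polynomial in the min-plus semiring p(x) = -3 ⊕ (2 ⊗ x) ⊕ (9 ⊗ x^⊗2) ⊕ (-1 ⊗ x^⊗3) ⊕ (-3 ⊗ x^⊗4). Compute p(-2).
p(-2) = -11

A tropical monomial a ⊗ x^⊗i evaluates to a + i · x. Evaluating each term at x = -2:
  Term 0 contributes -3 + 0 · -2 = -3
  Term 1 contributes 2 + 1 · -2 = 0
  Term 2 contributes 9 + 2 · -2 = 5
  Term 3 contributes -1 + 3 · -2 = -7
  Term 4 contributes -3 + 4 · -2 = -11
p(-2) = ⊕ of these = min[-3, 0, 5, -7, -11] = -11.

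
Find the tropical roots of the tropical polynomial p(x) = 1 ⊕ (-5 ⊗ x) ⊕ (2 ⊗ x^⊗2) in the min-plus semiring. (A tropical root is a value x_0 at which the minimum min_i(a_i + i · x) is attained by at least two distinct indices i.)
Roots: {-7, 6}

Each tropical root is a break point of the lower envelope of the lines y = a_i + i · x (there are 3 lines, with slopes 0, 1, ..., 2). Only the lines that attain the minimum somewhere contribute to roots; other lines are dominated. Here the surviving (envelope) indices are i = 2, i = 1, i = 0.
Intersections between consecutive envelope lines give the roots: for adjacent envelope indices i < j the intersection is x = (a_i − a_j) / (j − i). Reading off the sorted break points: {-7, 6}.
Verification: at each break x_0, at least two indices attain the minimum of min_i(a_i + i · x_0).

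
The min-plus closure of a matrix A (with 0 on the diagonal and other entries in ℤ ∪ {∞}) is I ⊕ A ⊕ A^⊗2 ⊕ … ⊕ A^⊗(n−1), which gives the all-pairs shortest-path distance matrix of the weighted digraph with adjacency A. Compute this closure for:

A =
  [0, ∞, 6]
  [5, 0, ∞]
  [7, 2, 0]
Closure =
  [0, 8, 6]
  [5, 0, 11]
  [7, 2, 0]

This is the Floyd-Warshall all-pairs shortest-path computation. For each intermediate vertex k = 0, 1, …, 2, update dist[i][j] ← min(dist[i][j], dist[i][k] + dist[k][j]). The final matrix gives, for each (i, j), the minimum total weight of any directed path from i to j (possibly empty when i = j).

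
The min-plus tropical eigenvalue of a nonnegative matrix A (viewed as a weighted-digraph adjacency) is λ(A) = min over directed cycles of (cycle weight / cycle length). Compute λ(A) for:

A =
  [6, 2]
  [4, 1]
λ(A) = 1

Enumerate directed cycles and compute their means (weight / length). Sample:
  cycle 0 → 0: weight = 6, length = 1, mean = 6/1 ≈ 6.000
  cycle 1 → 1: weight = 1, length = 1, mean = 1/1 ≈ 1.000
  cycle 0 → 1 → 0: weight = 6, length = 2, mean = 6/2 ≈ 3.000
  cycle 1 → 0 → 1: weight = 6, length = 2, mean = 6/2 ≈ 3.000
Minimum mean = 1.000, attained e.g. along the cycle 1 → 1 with weight 1 and length 1. So λ(A) = 1/1 = 1.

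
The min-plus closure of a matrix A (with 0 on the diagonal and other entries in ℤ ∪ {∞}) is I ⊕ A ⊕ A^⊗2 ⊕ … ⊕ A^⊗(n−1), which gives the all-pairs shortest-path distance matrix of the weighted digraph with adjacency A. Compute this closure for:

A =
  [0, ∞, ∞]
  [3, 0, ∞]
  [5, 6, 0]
Closure =
  [0, ∞, ∞]
  [3, 0, ∞]
  [5, 6, 0]

This is the Floyd-Warshall all-pairs shortest-path computation. For each intermediate vertex k = 0, 1, …, 2, update dist[i][j] ← min(dist[i][j], dist[i][k] + dist[k][j]). The final matrix gives, for each (i, j), the minimum total weight of any directed path from i to j (possibly empty when i = j).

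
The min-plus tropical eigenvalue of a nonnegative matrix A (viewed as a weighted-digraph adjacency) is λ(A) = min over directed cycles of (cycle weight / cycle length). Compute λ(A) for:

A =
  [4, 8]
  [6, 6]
λ(A) = 4

Enumerate directed cycles and compute their means (weight / length). Sample:
  cycle 0 → 0: weight = 4, length = 1, mean = 4/1 ≈ 4.000
  cycle 1 → 1: weight = 6, length = 1, mean = 6/1 ≈ 6.000
  cycle 0 → 1 → 0: weight = 14, length = 2, mean = 14/2 ≈ 7.000
  cycle 1 → 0 → 1: weight = 14, length = 2, mean = 14/2 ≈ 7.000
Minimum mean = 4.000, attained e.g. along the cycle 0 → 0 with weight 4 and length 1. So λ(A) = 4/1 = 4.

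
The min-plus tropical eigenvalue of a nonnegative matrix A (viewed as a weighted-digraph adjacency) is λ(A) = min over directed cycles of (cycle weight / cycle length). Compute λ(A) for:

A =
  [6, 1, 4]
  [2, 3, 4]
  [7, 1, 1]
λ(A) = 1

Enumerate directed cycles and compute their means (weight / length). Sample:
  cycle 0 → 0: weight = 6, length = 1, mean = 6/1 ≈ 6.000
  cycle 1 → 1: weight = 3, length = 1, mean = 3/1 ≈ 3.000
  cycle 2 → 2: weight = 1, length = 1, mean = 1/1 ≈ 1.000
  cycle 0 → 1 → 0: weight = 3, length = 2, mean = 3/2 ≈ 1.500
  cycle 0 → 2 → 0: weight = 11, length = 2, mean = 11/2 ≈ 5.500
  cycle 1 → 0 → 1: weight = 3, length = 2, mean = 3/2 ≈ 1.500
Minimum mean = 1.000, attained e.g. along the cycle 2 → 2 with weight 1 and length 1. So λ(A) = 1/1 = 1.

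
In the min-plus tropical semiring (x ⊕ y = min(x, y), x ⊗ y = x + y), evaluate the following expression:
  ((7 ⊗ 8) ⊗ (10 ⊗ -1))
((7 ⊗ 8) ⊗ (10 ⊗ -1)) = 24

Expand innermost to outermost. Recall ⊕ takes the minimum of its arguments and ⊗ takes their sum. Working out the expression ((7 ⊗ 8) ⊗ (10 ⊗ -1)) gives 24.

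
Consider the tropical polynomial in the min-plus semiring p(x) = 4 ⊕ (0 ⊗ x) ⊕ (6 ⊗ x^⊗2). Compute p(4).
p(4) = 4

A tropical monomial a ⊗ x^⊗i evaluates to a + i · x. Evaluating each term at x = 4:
  Term 0 contributes 4 + 0 · 4 = 4
  Term 1 contributes 0 + 1 · 4 = 4
  Term 2 contributes 6 + 2 · 4 = 14
p(4) = ⊕ of these = min[4, 4, 14] = 4.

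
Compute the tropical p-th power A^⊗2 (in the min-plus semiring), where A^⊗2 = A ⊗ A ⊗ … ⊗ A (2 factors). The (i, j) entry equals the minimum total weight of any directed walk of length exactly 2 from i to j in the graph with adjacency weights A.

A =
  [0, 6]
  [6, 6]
A^⊗2 =
  [0, 6]
  [6, 12]

Each entry (A^⊗2)_ij equals the minimum over all length-2 walks i = v_0 → v_1 → … → v_2 = j of Σ_t A[v_t][v_{t+1}]. For example, for (i, j) = (0, 1) we minimise over 2 possible intermediate vertex sequences; the minimum is 6, attained along the walk 0 → 0 → 1.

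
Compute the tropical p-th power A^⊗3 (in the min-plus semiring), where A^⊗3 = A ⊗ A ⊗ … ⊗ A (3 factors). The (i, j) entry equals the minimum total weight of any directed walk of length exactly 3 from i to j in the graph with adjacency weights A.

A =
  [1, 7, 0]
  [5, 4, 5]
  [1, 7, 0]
A^⊗3 =
  [1, 7, 0]
  [6, 12, 5]
  [1, 7, 0]

Each entry (A^⊗3)_ij equals the minimum over all length-3 walks i = v_0 → v_1 → … → v_3 = j of Σ_t A[v_t][v_{t+1}]. For example, for (i, j) = (0, 2) we minimise over 9 possible intermediate vertex sequences; the minimum is 0, attained along the walk 0 → 2 → 2 → 2.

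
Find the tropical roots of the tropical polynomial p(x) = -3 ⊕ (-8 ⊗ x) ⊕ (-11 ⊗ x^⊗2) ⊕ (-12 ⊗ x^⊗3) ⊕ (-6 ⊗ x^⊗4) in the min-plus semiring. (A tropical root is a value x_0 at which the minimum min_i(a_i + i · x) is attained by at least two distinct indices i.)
Roots: {-6, 1, 3, 5}

Each tropical root is a break point of the lower envelope of the lines y = a_i + i · x (there are 5 lines, with slopes 0, 1, ..., 4). Only the lines that attain the minimum somewhere contribute to roots; other lines are dominated. Here the surviving (envelope) indices are i = 4, i = 3, i = 2, i = 1, i = 0.
Intersections between consecutive envelope lines give the roots: for adjacent envelope indices i < j the intersection is x = (a_i − a_j) / (j − i). Reading off the sorted break points: {-6, 1, 3, 5}.
Verification: at each break x_0, at least two indices attain the minimum of min_i(a_i + i · x_0).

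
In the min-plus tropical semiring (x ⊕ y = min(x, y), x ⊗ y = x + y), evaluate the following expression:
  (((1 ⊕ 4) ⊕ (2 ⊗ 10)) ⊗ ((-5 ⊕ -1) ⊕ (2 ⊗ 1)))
(((1 ⊕ 4) ⊕ (2 ⊗ 10)) ⊗ ((-5 ⊕ -1) ⊕ (2 ⊗ 1))) = -4

Expand innermost to outermost. Recall ⊕ takes the minimum of its arguments and ⊗ takes their sum. Working out the expression (((1 ⊕ 4) ⊕ (2 ⊗ 10)) ⊗ ((-5 ⊕ -1) ⊕ (2 ⊗ 1))) gives -4.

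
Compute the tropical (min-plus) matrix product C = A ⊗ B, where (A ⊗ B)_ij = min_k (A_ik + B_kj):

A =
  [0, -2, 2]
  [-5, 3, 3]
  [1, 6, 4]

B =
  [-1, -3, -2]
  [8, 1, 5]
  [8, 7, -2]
A ⊗ B =
  [-1, -3, -2]
  [-6, -8, -7]
  [0, -2, -1]

Apply the min-plus product entry-by-entry:
  C[0][0] = min over k of (A[0][0] + B[0][0] = 0 + -1 = -1, A[0][1] + B[1][0] = -2 + 8 = 6, A[0][2] + B[2][0] = 2 + 8 = 10) = -1 (attained at k = 0)
  C[0][1] = min over k of (A[0][0] + B[0][1] = 0 + -3 = -3, A[0][1] + B[1][1] = -2 + 1 = -1, A[0][2] + B[2][1] = 2 + 7 = 9) = -3 (attained at k = 0)
  C[0][2] = min over k of (A[0][0] + B[0][2] = 0 + -2 = -2, A[0][1] + B[1][2] = -2 + 5 = 3, A[0][2] + B[2][2] = 2 + -2 = 0) = -2 (attained at k = 0)
  C[1][0] = min over k of (A[1][0] + B[0][0] = -5 + -1 = -6, A[1][1] + B[1][0] = 3 + 8 = 11, A[1][2] + B[2][0] = 3 + 8 = 11) = -6 (attained at k = 0)
  C[1][1] = min over k of (A[1][0] + B[0][1] = -5 + -3 = -8, A[1][1] + B[1][1] = 3 + 1 = 4, A[1][2] + B[2][1] = 3 + 7 = 10) = -8 (attained at k = 0)
  C[1][2] = min over k of (A[1][0] + B[0][2] = -5 + -2 = -7, A[1][1] + B[1][2] = 3 + 5 = 8, A[1][2] + B[2][2] = 3 + -2 = 1) = -7 (attained at k = 0)
  C[2][0] = min over k of (A[2][0] + B[0][0] = 1 + -1 = 0, A[2][1] + B[1][0] = 6 + 8 = 14, A[2][2] + B[2][0] = 4 + 8 = 12) = 0 (attained at k = 0)
  C[2][1] = min over k of (A[2][0] + B[0][1] = 1 + -3 = -2, A[2][1] + B[1][1] = 6 + 1 = 7, A[2][2] + B[2][1] = 4 + 7 = 11) = -2 (attained at k = 0)
  C[2][2] = min over k of (A[2][0] + B[0][2] = 1 + -2 = -1, A[2][1] + B[1][2] = 6 + 5 = 11, A[2][2] + B[2][2] = 4 + -2 = 2) = -1 (attained at k = 0)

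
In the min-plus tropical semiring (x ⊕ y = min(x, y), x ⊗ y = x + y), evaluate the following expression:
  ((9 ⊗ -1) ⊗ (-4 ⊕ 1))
((9 ⊗ -1) ⊗ (-4 ⊕ 1)) = 4

Expand innermost to outermost. Recall ⊕ takes the minimum of its arguments and ⊗ takes their sum. Working out the expression ((9 ⊗ -1) ⊗ (-4 ⊕ 1)) gives 4.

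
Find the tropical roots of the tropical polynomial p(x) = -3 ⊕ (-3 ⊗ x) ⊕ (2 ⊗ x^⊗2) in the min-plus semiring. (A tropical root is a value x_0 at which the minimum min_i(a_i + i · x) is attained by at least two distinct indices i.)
Roots: {-5, 0}

Each tropical root is a break point of the lower envelope of the lines y = a_i + i · x (there are 3 lines, with slopes 0, 1, ..., 2). Only the lines that attain the minimum somewhere contribute to roots; other lines are dominated. Here the surviving (envelope) indices are i = 2, i = 1, i = 0.
Intersections between consecutive envelope lines give the roots: for adjacent envelope indices i < j the intersection is x = (a_i − a_j) / (j − i). Reading off the sorted break points: {-5, 0}.
Verification: at each break x_0, at least two indices attain the minimum of min_i(a_i + i · x_0).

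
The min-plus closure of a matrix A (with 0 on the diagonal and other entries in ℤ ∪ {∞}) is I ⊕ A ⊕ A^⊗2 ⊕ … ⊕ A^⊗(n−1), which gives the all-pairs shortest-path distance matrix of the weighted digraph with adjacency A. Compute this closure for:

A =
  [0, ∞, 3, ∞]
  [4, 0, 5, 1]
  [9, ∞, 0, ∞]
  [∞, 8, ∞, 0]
Closure =
  [0, ∞, 3, ∞]
  [4, 0, 5, 1]
  [9, ∞, 0, ∞]
  [12, 8, 13, 0]

This is the Floyd-Warshall all-pairs shortest-path computation. For each intermediate vertex k = 0, 1, …, 3, update dist[i][j] ← min(dist[i][j], dist[i][k] + dist[k][j]). The final matrix gives, for each (i, j), the minimum total weight of any directed path from i to j (possibly empty when i = j).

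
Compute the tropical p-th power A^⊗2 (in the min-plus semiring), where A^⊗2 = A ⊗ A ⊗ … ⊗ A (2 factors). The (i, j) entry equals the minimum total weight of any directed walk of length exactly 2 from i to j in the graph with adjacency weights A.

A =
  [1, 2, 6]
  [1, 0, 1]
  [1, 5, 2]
A^⊗2 =
  [2, 2, 3]
  [1, 0, 1]
  [2, 3, 4]

Each entry (A^⊗2)_ij equals the minimum over all length-2 walks i = v_0 → v_1 → … → v_2 = j of Σ_t A[v_t][v_{t+1}]. For example, for (i, j) = (0, 2) we minimise over 3 possible intermediate vertex sequences; the minimum is 3, attained along the walk 0 → 1 → 2.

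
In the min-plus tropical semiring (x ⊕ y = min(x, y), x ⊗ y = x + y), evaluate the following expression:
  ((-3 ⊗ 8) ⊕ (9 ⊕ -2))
((-3 ⊗ 8) ⊕ (9 ⊕ -2)) = -2

Expand innermost to outermost. Recall ⊕ takes the minimum of its arguments and ⊗ takes their sum. Working out the expression ((-3 ⊗ 8) ⊕ (9 ⊕ -2)) gives -2.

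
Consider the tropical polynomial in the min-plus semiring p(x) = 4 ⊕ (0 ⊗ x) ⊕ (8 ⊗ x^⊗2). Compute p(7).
p(7) = 4

A tropical monomial a ⊗ x^⊗i evaluates to a + i · x. Evaluating each term at x = 7:
  Term 0 contributes 4 + 0 · 7 = 4
  Term 1 contributes 0 + 1 · 7 = 7
  Term 2 contributes 8 + 2 · 7 = 22
p(7) = ⊕ of these = min[4, 7, 22] = 4.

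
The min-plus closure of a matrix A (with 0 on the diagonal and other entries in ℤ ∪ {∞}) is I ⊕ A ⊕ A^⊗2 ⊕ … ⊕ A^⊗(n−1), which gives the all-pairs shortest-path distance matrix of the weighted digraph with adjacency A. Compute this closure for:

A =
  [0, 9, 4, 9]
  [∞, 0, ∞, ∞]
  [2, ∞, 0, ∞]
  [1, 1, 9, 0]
Closure =
  [0, 9, 4, 9]
  [∞, 0, ∞, ∞]
  [2, 11, 0, 11]
  [1, 1, 5, 0]

This is the Floyd-Warshall all-pairs shortest-path computation. For each intermediate vertex k = 0, 1, …, 3, update dist[i][j] ← min(dist[i][j], dist[i][k] + dist[k][j]). The final matrix gives, for each (i, j), the minimum total weight of any directed path from i to j (possibly empty when i = j).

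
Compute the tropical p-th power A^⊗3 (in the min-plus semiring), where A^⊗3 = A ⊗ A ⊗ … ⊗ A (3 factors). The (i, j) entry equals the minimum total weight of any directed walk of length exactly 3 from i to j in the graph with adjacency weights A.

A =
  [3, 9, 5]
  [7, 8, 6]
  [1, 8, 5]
A^⊗3 =
  [9, 15, 11]
  [10, 16, 12]
  [7, 13, 9]

Each entry (A^⊗3)_ij equals the minimum over all length-3 walks i = v_0 → v_1 → … → v_3 = j of Σ_t A[v_t][v_{t+1}]. For example, for (i, j) = (0, 2) we minimise over 9 possible intermediate vertex sequences; the minimum is 11, attained along the walk 0 → 0 → 0 → 2.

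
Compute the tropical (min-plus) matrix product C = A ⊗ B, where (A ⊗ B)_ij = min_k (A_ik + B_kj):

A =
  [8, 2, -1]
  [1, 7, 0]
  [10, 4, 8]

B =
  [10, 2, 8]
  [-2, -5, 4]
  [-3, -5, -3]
A ⊗ B =
  [-4, -6, -4]
  [-3, -5, -3]
  [2, -1, 5]

Apply the min-plus product entry-by-entry:
  C[0][0] = min over k of (A[0][0] + B[0][0] = 8 + 10 = 18, A[0][1] + B[1][0] = 2 + -2 = 0, A[0][2] + B[2][0] = -1 + -3 = -4) = -4 (attained at k = 2)
  C[0][1] = min over k of (A[0][0] + B[0][1] = 8 + 2 = 10, A[0][1] + B[1][1] = 2 + -5 = -3, A[0][2] + B[2][1] = -1 + -5 = -6) = -6 (attained at k = 2)
  C[0][2] = min over k of (A[0][0] + B[0][2] = 8 + 8 = 16, A[0][1] + B[1][2] = 2 + 4 = 6, A[0][2] + B[2][2] = -1 + -3 = -4) = -4 (attained at k = 2)
  C[1][0] = min over k of (A[1][0] + B[0][0] = 1 + 10 = 11, A[1][1] + B[1][0] = 7 + -2 = 5, A[1][2] + B[2][0] = 0 + -3 = -3) = -3 (attained at k = 2)
  C[1][1] = min over k of (A[1][0] + B[0][1] = 1 + 2 = 3, A[1][1] + B[1][1] = 7 + -5 = 2, A[1][2] + B[2][1] = 0 + -5 = -5) = -5 (attained at k = 2)
  C[1][2] = min over k of (A[1][0] + B[0][2] = 1 + 8 = 9, A[1][1] + B[1][2] = 7 + 4 = 11, A[1][2] + B[2][2] = 0 + -3 = -3) = -3 (attained at k = 2)
  C[2][0] = min over k of (A[2][0] + B[0][0] = 10 + 10 = 20, A[2][1] + B[1][0] = 4 + -2 = 2, A[2][2] + B[2][0] = 8 + -3 = 5) = 2 (attained at k = 1)
  C[2][1] = min over k of (A[2][0] + B[0][1] = 10 + 2 = 12, A[2][1] + B[1][1] = 4 + -5 = -1, A[2][2] + B[2][1] = 8 + -5 = 3) = -1 (attained at k = 1)
  C[2][2] = min over k of (A[2][0] + B[0][2] = 10 + 8 = 18, A[2][1] + B[1][2] = 4 + 4 = 8, A[2][2] + B[2][2] = 8 + -3 = 5) = 5 (attained at k = 2)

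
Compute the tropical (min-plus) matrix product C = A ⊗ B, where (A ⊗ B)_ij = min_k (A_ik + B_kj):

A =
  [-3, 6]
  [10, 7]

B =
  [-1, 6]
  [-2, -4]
A ⊗ B =
  [-4, 2]
  [5, 3]

Apply the min-plus product entry-by-entry:
  C[0][0] = min over k of (A[0][0] + B[0][0] = -3 + -1 = -4, A[0][1] + B[1][0] = 6 + -2 = 4) = -4 (attained at k = 0)
  C[0][1] = min over k of (A[0][0] + B[0][1] = -3 + 6 = 3, A[0][1] + B[1][1] = 6 + -4 = 2) = 2 (attained at k = 1)
  C[1][0] = min over k of (A[1][0] + B[0][0] = 10 + -1 = 9, A[1][1] + B[1][0] = 7 + -2 = 5) = 5 (attained at k = 1)
  C[1][1] = min over k of (A[1][0] + B[0][1] = 10 + 6 = 16, A[1][1] + B[1][1] = 7 + -4 = 3) = 3 (attained at k = 1)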